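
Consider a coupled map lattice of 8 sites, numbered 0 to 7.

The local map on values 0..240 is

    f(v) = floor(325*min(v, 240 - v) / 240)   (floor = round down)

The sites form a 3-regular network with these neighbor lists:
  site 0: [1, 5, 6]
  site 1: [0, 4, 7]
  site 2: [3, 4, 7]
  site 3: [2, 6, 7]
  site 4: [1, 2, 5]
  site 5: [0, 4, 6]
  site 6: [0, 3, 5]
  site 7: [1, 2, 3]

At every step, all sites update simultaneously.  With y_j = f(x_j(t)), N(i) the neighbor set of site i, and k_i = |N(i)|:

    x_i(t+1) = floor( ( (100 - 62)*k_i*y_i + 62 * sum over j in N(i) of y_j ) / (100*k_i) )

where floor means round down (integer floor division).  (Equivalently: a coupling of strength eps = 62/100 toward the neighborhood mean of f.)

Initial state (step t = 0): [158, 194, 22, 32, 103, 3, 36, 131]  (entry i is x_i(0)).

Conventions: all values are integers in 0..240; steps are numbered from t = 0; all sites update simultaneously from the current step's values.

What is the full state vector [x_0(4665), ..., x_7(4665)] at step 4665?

Answer: [115, 115, 115, 115, 115, 115, 115, 115]
Key observation: The state at step 34, [155, 155, 155, 155, 155, 155, 155, 155], reappears at step 36: the system is in a cycle of period 2 from step 34 on.  Therefore the state at step 4665 equals the state at step 34 + ((4665 - 34) mod 2) = 35, which is [115, 115, 115, 115, 115, 115, 115, 115].

Derivation:
t=0: [158, 194, 22, 32, 103, 3, 36, 131]
t=1: [65, 105, 79, 62, 72, 63, 50, 83]
t=2: [94, 115, 100, 90, 105, 84, 78, 110]
t=3: [125, 145, 136, 126, 137, 120, 114, 141]
t=4: [150, 137, 141, 146, 141, 154, 155, 138]
t=5: [122, 134, 133, 128, 131, 120, 118, 135]
t=6: [156, 146, 145, 149, 148, 157, 157, 144]
t=7: [115, 124, 126, 123, 122, 114, 114, 127]
t=8: [155, 156, 155, 155, 156, 155, 155, 155]
t=9: [114, 113, 114, 115, 113, 114, 115, 114]
t=10: [154, 153, 154, 154, 153, 154, 154, 154]
t=11: [116, 116, 116, 116, 116, 116, 116, 116]
t=12: [157, 157, 157, 157, 157, 157, 157, 157]
t=13: [112, 112, 112, 112, 112, 112, 112, 112]
t=14: [151, 151, 151, 151, 151, 151, 151, 151]
t=15: [120, 120, 120, 120, 120, 120, 120, 120]
t=16: [162, 162, 162, 162, 162, 162, 162, 162]
t=17: [105, 105, 105, 105, 105, 105, 105, 105]
t=18: [142, 142, 142, 142, 142, 142, 142, 142]
t=19: [132, 132, 132, 132, 132, 132, 132, 132]
t=20: [146, 146, 146, 146, 146, 146, 146, 146]
t=21: [127, 127, 127, 127, 127, 127, 127, 127]
t=22: [153, 153, 153, 153, 153, 153, 153, 153]
t=23: [117, 117, 117, 117, 117, 117, 117, 117]
t=24: [158, 158, 158, 158, 158, 158, 158, 158]
t=25: [111, 111, 111, 111, 111, 111, 111, 111]
t=26: [150, 150, 150, 150, 150, 150, 150, 150]
t=27: [121, 121, 121, 121, 121, 121, 121, 121]
t=28: [161, 161, 161, 161, 161, 161, 161, 161]
t=29: [106, 106, 106, 106, 106, 106, 106, 106]
t=30: [143, 143, 143, 143, 143, 143, 143, 143]
t=31: [131, 131, 131, 131, 131, 131, 131, 131]
t=32: [147, 147, 147, 147, 147, 147, 147, 147]
t=33: [125, 125, 125, 125, 125, 125, 125, 125]
t=34: [155, 155, 155, 155, 155, 155, 155, 155]
t=35: [115, 115, 115, 115, 115, 115, 115, 115]
t=36: [155, 155, 155, 155, 155, 155, 155, 155]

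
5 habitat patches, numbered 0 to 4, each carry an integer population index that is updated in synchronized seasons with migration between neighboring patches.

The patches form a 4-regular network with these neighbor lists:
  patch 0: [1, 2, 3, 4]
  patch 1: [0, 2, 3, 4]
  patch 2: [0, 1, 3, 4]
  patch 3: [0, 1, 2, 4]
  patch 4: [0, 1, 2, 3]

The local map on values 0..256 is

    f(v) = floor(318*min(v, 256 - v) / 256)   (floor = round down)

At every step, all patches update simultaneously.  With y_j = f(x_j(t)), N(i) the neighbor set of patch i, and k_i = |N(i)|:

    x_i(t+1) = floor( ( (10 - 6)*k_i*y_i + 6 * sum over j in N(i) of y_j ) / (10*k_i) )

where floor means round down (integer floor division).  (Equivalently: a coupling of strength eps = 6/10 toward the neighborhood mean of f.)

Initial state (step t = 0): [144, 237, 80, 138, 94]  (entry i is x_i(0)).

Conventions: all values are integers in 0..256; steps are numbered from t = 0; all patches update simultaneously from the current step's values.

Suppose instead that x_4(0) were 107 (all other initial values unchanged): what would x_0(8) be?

Answer: x_0(8) = 132
Key observation: This trace re-runs the system from the modified initial state.

Derivation:
t=0: [144, 237, 80, 138, 107]
t=1: [115, 86, 105, 117, 113]
t=2: [134, 125, 131, 135, 134]
t=3: [152, 153, 153, 151, 152]
t=4: [128, 128, 128, 128, 128]
t=5: [159, 159, 159, 159, 159]
t=6: [120, 120, 120, 120, 120]
t=7: [149, 149, 149, 149, 149]
t=8: [132, 132, 132, 132, 132]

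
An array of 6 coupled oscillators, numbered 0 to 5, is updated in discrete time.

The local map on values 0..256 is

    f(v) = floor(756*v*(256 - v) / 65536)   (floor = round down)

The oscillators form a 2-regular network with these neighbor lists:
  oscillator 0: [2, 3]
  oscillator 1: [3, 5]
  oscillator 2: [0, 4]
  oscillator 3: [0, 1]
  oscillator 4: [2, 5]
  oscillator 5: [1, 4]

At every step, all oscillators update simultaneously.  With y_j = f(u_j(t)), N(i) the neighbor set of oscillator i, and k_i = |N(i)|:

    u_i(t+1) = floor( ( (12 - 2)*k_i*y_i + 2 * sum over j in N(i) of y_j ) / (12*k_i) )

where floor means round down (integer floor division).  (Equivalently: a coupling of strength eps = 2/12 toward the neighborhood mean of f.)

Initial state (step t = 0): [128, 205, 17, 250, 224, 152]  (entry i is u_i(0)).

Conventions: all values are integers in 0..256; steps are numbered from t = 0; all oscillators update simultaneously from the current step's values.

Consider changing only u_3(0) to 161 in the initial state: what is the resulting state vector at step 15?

Answer: [170, 167, 171, 169, 170, 168]
Key observation: This trace re-runs the system from the modified initial state.

Derivation:
t=0: [128, 205, 17, 161, 224, 152]
t=1: [176, 129, 60, 172, 87, 168]
t=2: [160, 184, 140, 167, 166, 171]
t=3: [177, 154, 184, 169, 172, 166]
t=4: [160, 179, 153, 169, 165, 172]
t=5: [176, 159, 180, 168, 173, 165]
t=6: [162, 176, 158, 169, 165, 172]
t=7: [174, 162, 177, 168, 172, 166]
t=8: [164, 174, 161, 169, 166, 171]
t=9: [173, 164, 175, 169, 171, 167]
t=10: [165, 173, 163, 169, 167, 170]
t=11: [172, 165, 173, 169, 171, 168]
t=12: [166, 172, 165, 169, 167, 170]
t=13: [171, 166, 172, 169, 170, 168]
t=14: [167, 171, 166, 169, 168, 170]
t=15: [170, 167, 171, 169, 170, 168]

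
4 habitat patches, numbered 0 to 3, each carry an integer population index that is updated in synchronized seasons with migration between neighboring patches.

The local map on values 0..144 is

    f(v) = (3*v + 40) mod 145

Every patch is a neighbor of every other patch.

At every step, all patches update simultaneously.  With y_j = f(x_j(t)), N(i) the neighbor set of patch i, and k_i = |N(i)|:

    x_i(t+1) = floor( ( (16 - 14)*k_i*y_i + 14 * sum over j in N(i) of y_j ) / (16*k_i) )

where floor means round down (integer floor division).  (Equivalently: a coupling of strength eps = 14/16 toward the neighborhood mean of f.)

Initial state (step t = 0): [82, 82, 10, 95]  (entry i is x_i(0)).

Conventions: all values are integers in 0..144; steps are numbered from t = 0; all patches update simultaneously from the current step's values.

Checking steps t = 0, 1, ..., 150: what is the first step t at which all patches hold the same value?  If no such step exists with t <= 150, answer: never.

Simulating step by step:
t=0: [82, 82, 10, 95]  (not all equal)
t=1: [89, 89, 101, 107]  (not all equal)
t=2: [43, 43, 37, 34]  (not all equal)
t=3: [53, 53, 56, 33]  (not all equal)
t=4: [81, 81, 79, 67]  (not all equal)
t=5: [124, 124, 125, 131]  (not all equal)
t=6: [129, 129, 128, 125]  (not all equal)
t=7: [132, 132, 133, 134]  (not all equal)
t=8: [3, 3, 3, 2]  (not all equal)
t=9: [48, 48, 48, 48]  (all equal)

Answer: 9
Key observation: Synchronization is absorbing here: once all patches are equal they stay equal, and step 9 is the first all-equal step.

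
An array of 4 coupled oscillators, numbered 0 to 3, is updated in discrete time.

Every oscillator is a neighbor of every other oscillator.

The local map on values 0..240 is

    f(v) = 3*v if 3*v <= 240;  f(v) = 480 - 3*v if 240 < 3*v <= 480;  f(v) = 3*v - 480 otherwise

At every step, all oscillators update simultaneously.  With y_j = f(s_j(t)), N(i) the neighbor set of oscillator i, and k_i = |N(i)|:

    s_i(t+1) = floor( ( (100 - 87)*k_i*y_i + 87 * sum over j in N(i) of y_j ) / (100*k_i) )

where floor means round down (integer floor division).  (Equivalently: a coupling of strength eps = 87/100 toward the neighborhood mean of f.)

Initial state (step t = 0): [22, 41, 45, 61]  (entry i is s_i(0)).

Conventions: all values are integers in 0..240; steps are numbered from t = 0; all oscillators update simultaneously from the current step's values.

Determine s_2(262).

Simulating step by step:
t=0: [22, 41, 45, 61]
t=1: [136, 127, 125, 117]
t=2: [105, 101, 100, 96]
t=3: [180, 178, 178, 176]
t=4: [53, 54, 54, 54]
t=5: [161, 161, 161, 161]
t=6: [3, 3, 3, 3]
t=7: [9, 9, 9, 9]
t=8: [27, 27, 27, 27]
t=9: [81, 81, 81, 81]
t=10: [237, 237, 237, 237]
t=11: [231, 231, 231, 231]
t=12: [213, 213, 213, 213]
t=13: [159, 159, 159, 159]
t=14: [3, 3, 3, 3]

Answer: s_2(262) = 3
Key observation: The state at step 6, [3, 3, 3, 3], reappears at step 14: the system is in a cycle of period 8 from step 6 on.  Therefore the state at step 262 equals the state at step 6 + ((262 - 6) mod 8) = 6, which is [3, 3, 3, 3].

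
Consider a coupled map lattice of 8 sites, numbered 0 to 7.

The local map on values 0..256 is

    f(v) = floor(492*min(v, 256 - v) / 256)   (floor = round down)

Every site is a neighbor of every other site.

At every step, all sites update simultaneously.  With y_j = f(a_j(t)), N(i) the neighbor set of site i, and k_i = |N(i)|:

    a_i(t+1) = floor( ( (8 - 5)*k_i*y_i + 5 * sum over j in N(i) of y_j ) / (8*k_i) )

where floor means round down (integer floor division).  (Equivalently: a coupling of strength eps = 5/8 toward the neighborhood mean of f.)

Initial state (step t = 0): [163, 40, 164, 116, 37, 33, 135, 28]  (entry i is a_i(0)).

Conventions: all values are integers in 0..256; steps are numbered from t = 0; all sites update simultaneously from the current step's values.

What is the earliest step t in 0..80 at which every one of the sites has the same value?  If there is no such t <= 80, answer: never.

Answer: 7
Key observation: Synchronization is absorbing here: once all sites are equal they stay equal, and step 7 is the first all-equal step.

Derivation:
t=0: [163, 40, 164, 116, 37, 33, 135, 28]  (not all equal)
t=1: [146, 117, 145, 159, 115, 113, 161, 110]  (not all equal)
t=2: [208, 212, 209, 201, 211, 210, 200, 208]  (not all equal)
t=3: [92, 90, 92, 96, 91, 91, 97, 92]  (not all equal)
t=4: [176, 175, 176, 179, 176, 176, 179, 176]  (not all equal)
t=5: [152, 152, 152, 150, 152, 152, 150, 152]  (not all equal)
t=6: [199, 199, 199, 200, 199, 199, 200, 199]  (not all equal)
t=7: [108, 108, 108, 108, 108, 108, 108, 108]  (all equal)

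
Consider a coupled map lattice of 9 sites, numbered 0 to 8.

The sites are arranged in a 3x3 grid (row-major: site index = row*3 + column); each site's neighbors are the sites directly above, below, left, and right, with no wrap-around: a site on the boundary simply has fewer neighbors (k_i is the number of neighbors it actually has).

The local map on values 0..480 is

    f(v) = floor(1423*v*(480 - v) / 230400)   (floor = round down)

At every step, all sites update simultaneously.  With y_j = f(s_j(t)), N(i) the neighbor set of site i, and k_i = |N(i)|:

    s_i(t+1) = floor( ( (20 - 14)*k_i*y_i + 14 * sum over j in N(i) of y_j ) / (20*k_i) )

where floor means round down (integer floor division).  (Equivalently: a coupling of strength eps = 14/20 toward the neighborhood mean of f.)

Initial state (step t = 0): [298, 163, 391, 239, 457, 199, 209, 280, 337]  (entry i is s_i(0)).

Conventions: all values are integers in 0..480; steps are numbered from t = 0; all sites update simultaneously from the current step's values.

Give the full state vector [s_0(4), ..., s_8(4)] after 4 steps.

Simulating step by step:
t=0: [298, 163, 391, 239, 457, 199, 209, 280, 337]
t=1: [336, 238, 296, 280, 257, 237, 349, 269, 330]
t=2: [334, 336, 349, 321, 351, 338, 327, 324, 338]
t=3: [304, 290, 292, 301, 297, 288, 312, 299, 301]
t=4: [334, 336, 340, 330, 336, 337, 330, 331, 335]

Answer: [334, 336, 340, 330, 336, 337, 330, 331, 335]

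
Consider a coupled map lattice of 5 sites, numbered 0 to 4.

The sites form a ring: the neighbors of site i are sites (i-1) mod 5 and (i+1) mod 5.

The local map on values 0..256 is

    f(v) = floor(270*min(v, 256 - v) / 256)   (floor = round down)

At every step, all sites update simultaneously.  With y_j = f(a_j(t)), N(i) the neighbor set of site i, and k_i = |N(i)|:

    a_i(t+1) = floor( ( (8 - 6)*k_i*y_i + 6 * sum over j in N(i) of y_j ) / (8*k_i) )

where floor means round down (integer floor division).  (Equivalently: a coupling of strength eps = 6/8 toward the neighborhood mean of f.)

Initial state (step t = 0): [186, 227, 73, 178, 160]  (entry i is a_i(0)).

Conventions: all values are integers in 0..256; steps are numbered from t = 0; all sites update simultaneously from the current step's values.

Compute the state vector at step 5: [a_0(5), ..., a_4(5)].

Answer: [85, 84, 85, 86, 86]

Derivation:
t=0: [186, 227, 73, 178, 160]
t=1: [67, 63, 61, 86, 83]
t=2: [74, 66, 74, 79, 81]
t=3: [77, 75, 76, 81, 81]
t=4: [81, 80, 81, 83, 83]
t=5: [85, 84, 85, 86, 86]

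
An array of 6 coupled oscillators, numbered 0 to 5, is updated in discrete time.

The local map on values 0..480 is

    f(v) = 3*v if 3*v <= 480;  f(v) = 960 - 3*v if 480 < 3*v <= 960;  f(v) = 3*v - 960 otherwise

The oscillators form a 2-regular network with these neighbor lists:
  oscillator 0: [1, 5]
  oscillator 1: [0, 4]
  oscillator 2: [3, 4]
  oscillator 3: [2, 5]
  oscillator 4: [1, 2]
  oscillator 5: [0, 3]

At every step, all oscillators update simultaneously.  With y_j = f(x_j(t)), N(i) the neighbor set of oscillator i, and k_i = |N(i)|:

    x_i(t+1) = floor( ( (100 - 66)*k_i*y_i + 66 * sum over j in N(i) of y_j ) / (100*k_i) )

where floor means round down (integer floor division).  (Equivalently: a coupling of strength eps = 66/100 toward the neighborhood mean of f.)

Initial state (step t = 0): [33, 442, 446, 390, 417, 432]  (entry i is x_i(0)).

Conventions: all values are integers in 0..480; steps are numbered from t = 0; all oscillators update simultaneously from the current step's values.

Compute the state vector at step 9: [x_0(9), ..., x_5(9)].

Answer: [322, 237, 191, 275, 233, 281]

Derivation:
t=0: [33, 442, 446, 390, 417, 432]
t=1: [265, 253, 293, 307, 344, 216]
t=2: [225, 146, 64, 142, 117, 173]
t=3: [386, 358, 321, 353, 327, 384]
t=4: [168, 111, 40, 98, 45, 163]
t=5: [420, 308, 182, 294, 195, 407]
t=6: [200, 234, 290, 249, 276, 213]
t=7: [313, 250, 144, 208, 159, 298]
t=8: [98, 235, 415, 278, 374, 140]
t=9: [322, 237, 191, 275, 233, 281]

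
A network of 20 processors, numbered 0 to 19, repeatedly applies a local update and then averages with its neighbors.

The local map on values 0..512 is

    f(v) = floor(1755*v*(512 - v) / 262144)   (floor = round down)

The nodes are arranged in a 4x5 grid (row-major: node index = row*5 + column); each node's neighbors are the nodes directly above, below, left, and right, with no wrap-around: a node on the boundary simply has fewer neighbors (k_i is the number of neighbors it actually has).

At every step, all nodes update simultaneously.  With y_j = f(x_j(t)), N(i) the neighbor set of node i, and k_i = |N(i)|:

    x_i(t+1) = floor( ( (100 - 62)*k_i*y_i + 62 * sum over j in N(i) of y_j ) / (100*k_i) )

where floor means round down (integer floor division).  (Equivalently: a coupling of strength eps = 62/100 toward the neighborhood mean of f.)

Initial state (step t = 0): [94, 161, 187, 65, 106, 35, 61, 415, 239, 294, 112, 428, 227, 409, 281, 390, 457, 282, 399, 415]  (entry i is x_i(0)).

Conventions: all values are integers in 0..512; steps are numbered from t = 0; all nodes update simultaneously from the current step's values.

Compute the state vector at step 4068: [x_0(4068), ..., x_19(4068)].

Answer: [434, 434, 434, 434, 434, 433, 434, 434, 434, 434, 433, 433, 434, 434, 434, 433, 433, 434, 434, 434]
Key observation: The state at step 16, [434, 434, 434, 434, 434, 433, 434, 434, 434, 434, 433, 433, 434, 434, 434, 433, 433, 434, 434, 434], reappears at step 20: the system is in a cycle of period 4 from step 16 on.  Therefore the state at step 4068 equals the state at step 16 + ((4068 - 16) mod 4) = 16, which is [434, 434, 434, 434, 434, 433, 434, 434, 434, 434, 433, 433, 434, 434, 434, 433, 433, 434, 434, 434].

Derivation:
t=0: [94, 161, 187, 65, 106, 35, 61, 415, 239, 294, 112, 428, 227, 409, 281, 390, 457, 282, 399, 415]
t=1: [251, 319, 328, 307, 302, 196, 224, 328, 347, 402, 251, 259, 354, 355, 367, 265, 268, 351, 317, 330]
t=2: [422, 419, 409, 410, 383, 427, 422, 400, 377, 352, 433, 426, 389, 378, 356, 437, 425, 396, 395, 391]
t=3: [252, 262, 280, 302, 328, 244, 258, 299, 329, 358, 232, 255, 306, 336, 354, 230, 253, 297, 316, 330]
t=4: [437, 437, 431, 417, 399, 436, 435, 424, 403, 384, 435, 434, 421, 400, 383, 435, 434, 425, 410, 397]
t=5: [219, 222, 240, 271, 298, 221, 226, 250, 288, 316, 223, 230, 255, 293, 318, 224, 229, 251, 281, 304]
t=6: [429, 432, 435, 433, 425, 430, 432, 435, 430, 419, 431, 433, 435, 429, 418, 431, 433, 436, 431, 423]
t=7: [235, 231, 226, 233, 245, 234, 230, 226, 237, 252, 232, 229, 226, 238, 254, 231, 228, 225, 235, 249]
t=8: [434, 433, 433, 435, 436, 434, 433, 432, 435, 437, 434, 433, 432, 435, 437, 433, 433, 432, 435, 437]
t=9: [226, 228, 228, 224, 221, 226, 228, 229, 224, 220, 227, 228, 229, 224, 220, 228, 229, 229, 224, 220]
t=10: [432, 432, 432, 431, 430, 432, 432, 432, 431, 430, 432, 433, 432, 431, 430, 433, 433, 432, 431, 430]
t=11: [231, 231, 231, 233, 235, 231, 230, 231, 233, 235, 230, 229, 231, 233, 235, 229, 229, 231, 233, 235]
t=12: [434, 434, 434, 434, 435, 434, 433, 434, 434, 435, 433, 433, 434, 434, 435, 433, 433, 434, 434, 435]
t=13: [226, 226, 226, 225, 224, 227, 227, 226, 225, 224, 228, 228, 226, 225, 224, 229, 228, 226, 225, 224]
t=14: [432, 432, 432, 431, 431, 432, 432, 432, 431, 431, 433, 432, 432, 431, 431, 433, 432, 432, 431, 431]
t=15: [231, 231, 231, 232, 233, 230, 231, 231, 232, 233, 229, 230, 231, 232, 233, 229, 230, 231, 232, 233]
t=16: [434, 434, 434, 434, 434, 433, 434, 434, 434, 434, 433, 433, 434, 434, 434, 433, 433, 434, 434, 434]
t=17: [226, 226, 226, 226, 226, 227, 226, 226, 226, 226, 229, 228, 226, 226, 226, 229, 228, 226, 226, 226]
t=18: [432, 432, 432, 432, 432, 432, 432, 432, 432, 432, 433, 432, 432, 432, 432, 433, 432, 432, 432, 432]
t=19: [231, 231, 231, 231, 231, 230, 231, 231, 231, 231, 229, 230, 231, 231, 231, 229, 230, 231, 231, 231]
t=20: [434, 434, 434, 434, 434, 433, 434, 434, 434, 434, 433, 433, 434, 434, 434, 433, 433, 434, 434, 434]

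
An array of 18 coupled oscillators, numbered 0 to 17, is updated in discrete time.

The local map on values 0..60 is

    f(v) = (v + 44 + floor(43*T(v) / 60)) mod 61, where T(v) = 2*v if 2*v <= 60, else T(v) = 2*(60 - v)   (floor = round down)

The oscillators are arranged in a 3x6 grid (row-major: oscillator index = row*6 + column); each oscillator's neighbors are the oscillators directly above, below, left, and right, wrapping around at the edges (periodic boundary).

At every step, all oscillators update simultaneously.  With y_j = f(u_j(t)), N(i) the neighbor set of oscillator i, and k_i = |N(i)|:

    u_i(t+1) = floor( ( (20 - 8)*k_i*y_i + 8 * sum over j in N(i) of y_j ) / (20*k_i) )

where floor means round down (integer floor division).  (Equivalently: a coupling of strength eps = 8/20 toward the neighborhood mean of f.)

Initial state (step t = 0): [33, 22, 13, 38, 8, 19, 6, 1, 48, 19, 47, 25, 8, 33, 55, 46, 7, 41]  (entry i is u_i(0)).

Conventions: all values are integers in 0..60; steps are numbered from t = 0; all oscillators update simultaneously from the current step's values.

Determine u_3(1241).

Answer: u_3(1241) = 48
Key observation: The state at step 5, [48, 48, 48, 48, 48, 48, 48, 48, 48, 48, 48, 48, 48, 48, 48, 48, 48, 48], reappears at step 6: the system is in a cycle of period 1 from step 5 on.  Therefore the state at step 1241 equals the state at step 5 + ((1241 - 5) mod 1) = 5, which is [48, 48, 48, 48, 48, 48, 48, 48, 48, 48, 48, 48, 48, 48, 48, 48, 48, 48].

Derivation:
t=0: [33, 22, 13, 38, 8, 19, 6, 1, 48, 19, 47, 25, 8, 33, 55, 46, 7, 41]
t=1: [44, 38, 26, 40, 14, 32, 49, 47, 42, 37, 36, 44, 22, 45, 43, 42, 15, 38]
t=2: [48, 50, 47, 47, 28, 49, 46, 48, 49, 51, 45, 50, 41, 48, 49, 47, 28, 47]
t=3: [48, 47, 47, 48, 50, 47, 48, 47, 47, 46, 48, 47, 49, 48, 47, 48, 50, 48]
t=4: [47, 48, 48, 48, 47, 47, 47, 48, 48, 48, 47, 48, 47, 47, 48, 48, 47, 47]
t=5: [48, 48, 48, 48, 48, 48, 48, 48, 48, 48, 48, 48, 48, 48, 48, 48, 48, 48]
t=6: [48, 48, 48, 48, 48, 48, 48, 48, 48, 48, 48, 48, 48, 48, 48, 48, 48, 48]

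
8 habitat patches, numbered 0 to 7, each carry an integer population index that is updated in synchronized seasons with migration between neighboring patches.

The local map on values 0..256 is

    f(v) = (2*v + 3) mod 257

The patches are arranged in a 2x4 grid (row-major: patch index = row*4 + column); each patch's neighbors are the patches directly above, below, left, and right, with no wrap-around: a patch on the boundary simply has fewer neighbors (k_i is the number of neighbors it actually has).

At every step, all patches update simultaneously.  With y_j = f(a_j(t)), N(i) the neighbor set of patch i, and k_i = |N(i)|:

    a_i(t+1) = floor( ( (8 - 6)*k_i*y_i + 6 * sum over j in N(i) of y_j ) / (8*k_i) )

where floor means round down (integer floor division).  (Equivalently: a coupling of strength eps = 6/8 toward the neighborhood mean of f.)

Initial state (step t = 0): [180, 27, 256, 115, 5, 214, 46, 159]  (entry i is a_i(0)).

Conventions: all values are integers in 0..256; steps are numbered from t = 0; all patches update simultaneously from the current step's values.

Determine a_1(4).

Simulating step by step:
t=0: [180, 27, 256, 115, 5, 214, 46, 159]
t=1: [52, 84, 96, 82, 108, 84, 83, 139]
t=2: [173, 161, 175, 123, 159, 182, 139, 132]
t=3: [72, 91, 109, 102, 91, 66, 60, 104]
t=4: [175, 172, 184, 213, 152, 157, 172, 176]

Answer: a_1(4) = 172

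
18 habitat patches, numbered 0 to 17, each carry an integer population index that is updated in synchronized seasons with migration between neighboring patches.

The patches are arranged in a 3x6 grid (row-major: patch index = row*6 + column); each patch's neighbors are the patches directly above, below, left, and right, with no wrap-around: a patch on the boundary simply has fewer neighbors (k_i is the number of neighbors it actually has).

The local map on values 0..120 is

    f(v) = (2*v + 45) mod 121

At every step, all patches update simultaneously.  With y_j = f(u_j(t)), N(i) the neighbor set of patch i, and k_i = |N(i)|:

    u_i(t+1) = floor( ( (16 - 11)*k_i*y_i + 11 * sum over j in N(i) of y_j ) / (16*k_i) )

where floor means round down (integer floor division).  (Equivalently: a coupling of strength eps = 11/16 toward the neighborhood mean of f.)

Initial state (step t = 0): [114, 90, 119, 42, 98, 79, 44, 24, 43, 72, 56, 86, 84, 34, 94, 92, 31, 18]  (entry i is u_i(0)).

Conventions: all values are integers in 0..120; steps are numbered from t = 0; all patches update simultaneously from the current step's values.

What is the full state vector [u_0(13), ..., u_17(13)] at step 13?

Simulating step by step:
t=0: [114, 90, 119, 42, 98, 79, 44, 24, 43, 72, 56, 86, 84, 34, 94, 92, 31, 18]
t=1: [49, 70, 40, 54, 66, 99, 53, 70, 57, 49, 78, 75, 71, 103, 87, 99, 85, 95]
t=2: [39, 40, 31, 28, 43, 45, 44, 44, 44, 32, 67, 67, 34, 55, 41, 49, 74, 93]
t=3: [6, 28, 60, 83, 42, 27, 32, 14, 43, 67, 60, 59, 51, 40, 17, 49, 66, 79]
t=4: [90, 71, 59, 53, 55, 48, 69, 61, 46, 46, 41, 64, 46, 42, 32, 51, 51, 59]
t=5: [76, 64, 38, 30, 23, 35, 57, 40, 41, 18, 23, 31, 29, 41, 45, 42, 25, 39]
t=6: [54, 34, 37, 72, 99, 104, 53, 18, 18, 61, 92, 81, 47, 29, 8, 46, 52, 70]
t=7: [59, 88, 97, 59, 43, 33, 39, 81, 78, 61, 61, 68, 51, 68, 64, 35, 51, 59]
t=8: [48, 87, 87, 53, 48, 58, 35, 68, 76, 63, 38, 64, 29, 56, 74, 64, 54, 42]
t=9: [79, 71, 77, 47, 22, 37, 77, 74, 71, 42, 26, 27, 84, 65, 60, 51, 23, 31]
t=10: [75, 73, 58, 45, 81, 101, 80, 67, 55, 38, 79, 104, 74, 64, 47, 40, 81, 98]
t=11: [76, 61, 39, 33, 50, 34, 73, 59, 30, 23, 57, 50, 69, 50, 26, 25, 74, 70]
t=12: [63, 41, 60, 61, 67, 51, 63, 55, 72, 88, 48, 56, 51, 53, 81, 89, 67, 53]
t=13: [34, 31, 41, 60, 39, 40, 40, 37, 66, 71, 49, 28, 35, 42, 72, 87, 52, 41]

Answer: [34, 31, 41, 60, 39, 40, 40, 37, 66, 71, 49, 28, 35, 42, 72, 87, 52, 41]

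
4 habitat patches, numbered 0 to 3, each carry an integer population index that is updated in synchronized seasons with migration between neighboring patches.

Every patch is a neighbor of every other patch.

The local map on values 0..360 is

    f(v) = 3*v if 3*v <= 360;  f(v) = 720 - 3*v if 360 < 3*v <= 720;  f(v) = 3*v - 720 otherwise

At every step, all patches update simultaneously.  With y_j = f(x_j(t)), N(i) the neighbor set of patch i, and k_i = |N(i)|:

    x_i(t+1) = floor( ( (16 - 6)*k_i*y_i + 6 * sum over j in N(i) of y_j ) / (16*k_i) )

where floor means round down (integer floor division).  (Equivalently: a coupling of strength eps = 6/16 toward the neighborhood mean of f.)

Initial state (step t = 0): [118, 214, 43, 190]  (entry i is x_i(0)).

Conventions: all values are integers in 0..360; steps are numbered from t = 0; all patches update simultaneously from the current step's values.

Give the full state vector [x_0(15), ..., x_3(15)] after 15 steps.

Answer: [268, 237, 301, 310]

Derivation:
t=0: [118, 214, 43, 190]
t=1: [265, 127, 153, 163]
t=2: [150, 282, 243, 228]
t=3: [190, 118, 59, 73]
t=4: [187, 289, 201, 222]
t=5: [139, 133, 118, 86]
t=6: [306, 315, 331, 283]
t=7: [202, 215, 239, 167]
t=8: [108, 88, 52, 160]
t=9: [285, 255, 201, 243]
t=10: [105, 60, 96, 42]
t=11: [271, 203, 257, 176]
t=12: [102, 111, 81, 151]
t=13: [296, 310, 265, 277]
t=14: [154, 175, 108, 126]
t=15: [268, 237, 301, 310]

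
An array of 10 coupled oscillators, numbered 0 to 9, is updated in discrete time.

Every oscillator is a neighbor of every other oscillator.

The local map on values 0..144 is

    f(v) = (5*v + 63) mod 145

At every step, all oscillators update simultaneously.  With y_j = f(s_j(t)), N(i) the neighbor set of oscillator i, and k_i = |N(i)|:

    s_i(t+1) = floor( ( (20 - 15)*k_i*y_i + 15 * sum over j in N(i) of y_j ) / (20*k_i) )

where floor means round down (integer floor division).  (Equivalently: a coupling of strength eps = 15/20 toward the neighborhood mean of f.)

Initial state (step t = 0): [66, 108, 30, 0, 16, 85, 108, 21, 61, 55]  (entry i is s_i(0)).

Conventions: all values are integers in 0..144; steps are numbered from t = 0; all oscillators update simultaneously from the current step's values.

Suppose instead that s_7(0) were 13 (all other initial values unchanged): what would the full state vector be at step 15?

Answer: [35, 40, 40, 40, 35, 40, 40, 35, 40, 40]
Key observation: This trace re-runs the system from the modified initial state.

Derivation:
t=0: [66, 108, 30, 0, 16, 85, 108, 13, 61, 55]
t=1: [78, 64, 72, 71, 84, 69, 64, 82, 73, 68]
t=2: [79, 92, 98, 98, 84, 96, 92, 83, 99, 95]
t=3: [75, 86, 91, 91, 79, 89, 86, 78, 92, 88]
t=4: [46, 55, 60, 60, 50, 58, 55, 49, 60, 57]
t=5: [40, 48, 52, 52, 43, 50, 48, 43, 52, 49]
t=6: [65, 48, 51, 51, 68, 49, 48, 68, 51, 48]
t=7: [55, 40, 43, 43, 57, 41, 40, 57, 43, 40]
t=8: [94, 106, 108, 108, 96, 107, 106, 96, 108, 106]
t=9: [53, 38, 40, 40, 54, 39, 38, 54, 40, 38]
t=10: [82, 94, 95, 95, 83, 95, 94, 83, 95, 94]
t=11: [75, 85, 86, 86, 76, 86, 85, 76, 86, 85]
t=12: [34, 43, 43, 43, 35, 43, 43, 35, 43, 43]
t=13: [115, 122, 122, 122, 115, 122, 122, 115, 122, 122]
t=14: [78, 84, 84, 84, 78, 84, 84, 78, 84, 84]
t=15: [35, 40, 40, 40, 35, 40, 40, 35, 40, 40]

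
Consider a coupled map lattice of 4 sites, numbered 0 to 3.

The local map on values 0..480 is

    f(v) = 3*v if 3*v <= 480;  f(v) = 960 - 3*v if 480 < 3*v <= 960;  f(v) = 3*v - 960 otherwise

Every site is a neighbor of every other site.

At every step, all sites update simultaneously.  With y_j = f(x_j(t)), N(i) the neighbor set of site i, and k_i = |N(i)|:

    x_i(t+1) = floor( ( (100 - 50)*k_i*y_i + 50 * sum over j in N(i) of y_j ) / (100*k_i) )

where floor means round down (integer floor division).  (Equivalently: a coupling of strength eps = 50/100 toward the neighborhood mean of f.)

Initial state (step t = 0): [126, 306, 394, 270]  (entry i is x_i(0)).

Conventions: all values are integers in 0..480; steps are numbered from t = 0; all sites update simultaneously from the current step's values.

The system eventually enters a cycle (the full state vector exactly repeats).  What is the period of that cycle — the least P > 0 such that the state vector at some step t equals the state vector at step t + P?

Answer: 8
Key observation: The state at step 10, [450, 422, 450, 430], reappears at step 18 — and no state repeats earlier — so the cycle the system enters has period 8.

Derivation:
t=0: [126, 306, 394, 270]
t=1: [258, 146, 206, 182]
t=2: [292, 376, 344, 368]
t=3: [106, 134, 102, 126]
t=4: [340, 368, 336, 360]
t=5: [82, 110, 78, 102]
t=6: [268, 296, 264, 288]
t=7: [134, 106, 138, 114]
t=8: [380, 352, 384, 360]
t=9: [158, 130, 162, 138]
t=10: [450, 422, 450, 430]
t=11: [366, 338, 366, 346]
t=12: [114, 86, 114, 94]
t=13: [318, 290, 318, 298]
t=14: [30, 58, 30, 50]
t=15: [114, 142, 114, 134]
t=16: [366, 394, 366, 386]
t=17: [162, 190, 162, 182]
t=18: [450, 422, 450, 430]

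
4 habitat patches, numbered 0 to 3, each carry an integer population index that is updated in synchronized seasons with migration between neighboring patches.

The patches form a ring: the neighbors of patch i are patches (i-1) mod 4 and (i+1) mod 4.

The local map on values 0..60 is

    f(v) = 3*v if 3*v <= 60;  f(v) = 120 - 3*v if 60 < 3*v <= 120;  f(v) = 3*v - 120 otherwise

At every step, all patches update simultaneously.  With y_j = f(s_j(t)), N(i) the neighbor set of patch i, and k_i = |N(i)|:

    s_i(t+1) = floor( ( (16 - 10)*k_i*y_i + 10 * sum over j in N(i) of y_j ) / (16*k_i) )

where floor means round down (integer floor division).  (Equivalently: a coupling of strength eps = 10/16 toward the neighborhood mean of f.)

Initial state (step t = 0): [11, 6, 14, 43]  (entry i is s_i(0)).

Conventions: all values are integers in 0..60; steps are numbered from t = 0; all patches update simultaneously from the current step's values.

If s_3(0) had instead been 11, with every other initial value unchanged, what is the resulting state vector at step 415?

Simulating step by step:
t=0: [11, 6, 14, 11]
t=1: [28, 30, 31, 35]
t=2: [27, 30, 24, 25]
t=3: [38, 38, 41, 44]
t=4: [7, 5, 6, 7]
t=5: [19, 17, 18, 20]
t=6: [56, 53, 54, 57]
t=7: [46, 42, 43, 47]
t=8: [15, 10, 11, 16]
t=9: [41, 35, 36, 42]
t=10: [7, 10, 11, 6]
t=11: [22, 28, 27, 23]
t=12: [47, 42, 41, 48]
t=13: [17, 9, 10, 16]
t=14: [42, 35, 34, 43]
t=15: [9, 13, 14, 10]
t=16: [31, 36, 37, 32]
t=17: [21, 15, 14, 20]
t=18: [54, 47, 48, 53]
t=19: [34, 28, 27, 35]
t=20: [22, 31, 30, 23]
t=21: [44, 36, 35, 45]
t=22: [12, 12, 14, 14]
t=23: [37, 37, 40, 40]
t=24: [6, 6, 2, 2]
t=25: [14, 14, 9, 9]
t=26: [37, 37, 31, 31]
t=27: [14, 14, 21, 21]
t=28: [46, 46, 52, 52]
t=29: [23, 23, 30, 30]
t=30: [44, 44, 36, 36]
t=31: [12, 12, 12, 12]
t=32: [36, 36, 36, 36]
t=33: [12, 12, 12, 12]

Answer: [12, 12, 12, 12]
Key observation: The state at step 31, [12, 12, 12, 12], reappears at step 33: the system is in a cycle of period 2 from step 31 on.  Therefore the state at step 415 equals the state at step 31 + ((415 - 31) mod 2) = 31, which is [12, 12, 12, 12].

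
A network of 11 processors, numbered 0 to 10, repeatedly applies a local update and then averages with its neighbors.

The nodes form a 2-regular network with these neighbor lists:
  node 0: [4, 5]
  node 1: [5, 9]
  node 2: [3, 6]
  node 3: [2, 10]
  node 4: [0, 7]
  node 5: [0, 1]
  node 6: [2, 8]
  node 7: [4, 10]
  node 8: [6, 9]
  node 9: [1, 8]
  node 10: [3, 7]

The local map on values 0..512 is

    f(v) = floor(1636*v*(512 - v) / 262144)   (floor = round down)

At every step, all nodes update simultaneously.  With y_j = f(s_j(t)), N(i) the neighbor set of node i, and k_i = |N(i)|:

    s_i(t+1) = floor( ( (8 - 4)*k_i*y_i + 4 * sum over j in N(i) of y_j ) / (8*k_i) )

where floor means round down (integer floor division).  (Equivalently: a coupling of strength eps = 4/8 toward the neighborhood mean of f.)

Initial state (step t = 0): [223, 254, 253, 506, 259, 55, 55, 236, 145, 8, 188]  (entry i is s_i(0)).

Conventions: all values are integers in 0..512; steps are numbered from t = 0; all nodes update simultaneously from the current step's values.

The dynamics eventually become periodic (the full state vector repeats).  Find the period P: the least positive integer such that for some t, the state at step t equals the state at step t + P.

Answer: 2
Key observation: The state at step 22, [408, 408, 408, 408, 408, 408, 408, 408, 408, 408, 408], reappears at step 24 — and no state repeats earlier — so the cycle the system enters has period 2.

Derivation:
t=0: [223, 254, 253, 506, 259, 55, 55, 236, 145, 8, 188]
t=1: [342, 249, 247, 206, 406, 280, 263, 400, 211, 197, 296]
t=2: [349, 402, 404, 398, 294, 395, 405, 306, 396, 394, 367]
t=3: [349, 282, 274, 292, 386, 301, 274, 379, 283, 285, 335]
t=4: [352, 401, 404, 394, 318, 387, 405, 325, 404, 403, 363]
t=5: [347, 282, 276, 297, 375, 307, 271, 370, 272, 274, 335]
t=6: [356, 401, 404, 393, 331, 386, 406, 336, 406, 405, 366]
t=7: [342, 281, 275, 296, 365, 307, 269, 361, 268, 271, 331]
t=8: [362, 402, 404, 394, 342, 387, 407, 346, 407, 406, 371]
t=9: [334, 279, 275, 294, 355, 303, 267, 351, 266, 269, 325]
t=10: [371, 403, 404, 395, 354, 391, 407, 357, 407, 406, 377]
t=11: [324, 277, 274, 291, 342, 297, 267, 339, 266, 269, 316]
t=12: [380, 404, 405, 398, 367, 395, 407, 370, 407, 407, 384]
t=13: [311, 274, 272, 285, 326, 290, 267, 323, 266, 267, 305]
t=14: [389, 405, 406, 401, 381, 399, 407, 383, 408, 407, 392]
t=15: [297, 271, 269, 278, 307, 282, 266, 305, 265, 266, 292]
t=16: [398, 406, 406, 404, 394, 403, 407, 395, 408, 407, 399]
t=17: [282, 269, 268, 273, 287, 274, 266, 286, 265, 266, 280]
t=18: [404, 407, 407, 406, 403, 405, 408, 403, 408, 407, 405]
t=19: [272, 267, 266, 268, 273, 269, 264, 273, 264, 265, 270]
t=20: [407, 407, 408, 407, 407, 407, 408, 407, 408, 408, 407]
t=21: [266, 265, 264, 265, 266, 266, 264, 266, 264, 264, 266]
t=22: [408, 408, 408, 408, 408, 408, 408, 408, 408, 408, 408]
t=23: [264, 264, 264, 264, 264, 264, 264, 264, 264, 264, 264]
t=24: [408, 408, 408, 408, 408, 408, 408, 408, 408, 408, 408]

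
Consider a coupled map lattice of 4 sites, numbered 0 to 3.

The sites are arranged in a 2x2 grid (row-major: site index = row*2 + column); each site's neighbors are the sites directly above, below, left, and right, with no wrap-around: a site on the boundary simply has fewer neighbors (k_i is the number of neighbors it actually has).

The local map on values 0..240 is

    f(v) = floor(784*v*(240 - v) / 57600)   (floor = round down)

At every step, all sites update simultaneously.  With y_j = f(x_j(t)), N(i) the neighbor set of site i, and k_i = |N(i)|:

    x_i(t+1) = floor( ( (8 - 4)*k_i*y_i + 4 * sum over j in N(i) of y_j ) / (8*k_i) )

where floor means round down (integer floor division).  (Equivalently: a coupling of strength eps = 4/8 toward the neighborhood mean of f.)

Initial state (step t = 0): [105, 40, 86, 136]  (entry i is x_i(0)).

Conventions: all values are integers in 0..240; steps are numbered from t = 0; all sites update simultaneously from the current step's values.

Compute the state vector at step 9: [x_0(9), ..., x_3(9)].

Simulating step by step:
t=0: [105, 40, 86, 136]
t=1: [168, 150, 186, 168]
t=2: [161, 173, 150, 161]
t=3: [171, 165, 178, 171]
t=4: [159, 164, 155, 159]
t=5: [174, 172, 177, 174]
t=6: [155, 157, 153, 155]
t=7: [179, 178, 180, 179]
t=8: [148, 149, 147, 148]
t=9: [185, 184, 185, 185]

Answer: [185, 184, 185, 185]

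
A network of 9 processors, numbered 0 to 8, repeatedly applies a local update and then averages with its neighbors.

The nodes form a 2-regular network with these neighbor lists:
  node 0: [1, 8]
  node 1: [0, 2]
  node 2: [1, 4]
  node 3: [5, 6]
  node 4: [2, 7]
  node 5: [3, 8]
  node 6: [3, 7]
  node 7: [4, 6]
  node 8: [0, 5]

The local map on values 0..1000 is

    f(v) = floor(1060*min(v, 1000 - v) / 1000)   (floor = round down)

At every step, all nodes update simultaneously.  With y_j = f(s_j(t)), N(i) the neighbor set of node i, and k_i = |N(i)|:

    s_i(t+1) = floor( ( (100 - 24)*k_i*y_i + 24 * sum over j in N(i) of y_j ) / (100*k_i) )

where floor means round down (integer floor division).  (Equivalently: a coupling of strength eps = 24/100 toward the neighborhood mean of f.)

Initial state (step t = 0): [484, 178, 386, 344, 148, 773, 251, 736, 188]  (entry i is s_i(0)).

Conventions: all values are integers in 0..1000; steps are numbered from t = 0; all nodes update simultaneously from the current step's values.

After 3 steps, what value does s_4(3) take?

Simulating step by step:
t=0: [484, 178, 386, 344, 148, 773, 251, 736, 188]
t=1: [436, 253, 352, 337, 201, 249, 279, 262, 241]
t=2: [413, 303, 341, 338, 239, 273, 300, 271, 280]
t=3: [406, 339, 343, 344, 270, 298, 319, 286, 312]

Answer: s_4(3) = 270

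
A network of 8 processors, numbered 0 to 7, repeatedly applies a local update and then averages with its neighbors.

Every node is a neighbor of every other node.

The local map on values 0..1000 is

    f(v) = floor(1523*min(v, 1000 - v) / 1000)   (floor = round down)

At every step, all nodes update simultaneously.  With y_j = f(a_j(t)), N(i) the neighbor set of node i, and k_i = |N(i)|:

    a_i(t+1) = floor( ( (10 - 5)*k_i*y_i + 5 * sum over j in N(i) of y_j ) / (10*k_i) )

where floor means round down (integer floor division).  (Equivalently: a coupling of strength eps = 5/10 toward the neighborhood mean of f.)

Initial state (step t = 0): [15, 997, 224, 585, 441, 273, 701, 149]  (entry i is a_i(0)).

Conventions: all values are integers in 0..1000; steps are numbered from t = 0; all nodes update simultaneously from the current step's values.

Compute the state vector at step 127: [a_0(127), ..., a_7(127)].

Answer: [604, 604, 604, 604, 604, 604, 604, 604]
Key observation: The state at step 40, [603, 603, 603, 603, 603, 603, 603, 603], reappears at step 42: the system is in a cycle of period 2 from step 40 on.  Therefore the state at step 127 equals the state at step 40 + ((127 - 40) mod 2) = 41, which is [604, 604, 604, 604, 604, 604, 604, 604].

Derivation:
t=0: [15, 997, 224, 585, 441, 273, 701, 149]
t=1: [207, 199, 343, 468, 485, 375, 392, 294]
t=2: [435, 430, 524, 605, 616, 545, 556, 491]
t=3: [665, 661, 691, 639, 631, 678, 671, 701]
t=4: [508, 510, 490, 524, 529, 499, 504, 484]
t=5: [744, 743, 743, 734, 731, 749, 747, 739]
t=6: [391, 392, 392, 398, 400, 388, 389, 395]
t=7: [596, 597, 597, 601, 602, 594, 595, 599]
t=8: [613, 612, 612, 610, 609, 614, 613, 611]
t=9: [589, 590, 590, 591, 592, 589, 589, 591]
t=10: [624, 623, 623, 622, 622, 624, 624, 622]
t=11: [572, 573, 573, 574, 574, 572, 572, 574]
t=12: [650, 649, 649, 648, 648, 650, 650, 648]
t=13: [533, 534, 534, 535, 535, 533, 533, 535]
t=14: [710, 709, 709, 708, 708, 710, 710, 708]
t=15: [441, 442, 442, 443, 443, 441, 441, 443]
t=16: [671, 672, 672, 673, 673, 671, 671, 673]
t=17: [500, 499, 499, 498, 498, 500, 500, 498]
t=18: [760, 759, 759, 758, 758, 760, 760, 758]
t=19: [365, 366, 366, 367, 367, 365, 365, 367]
t=20: [555, 556, 556, 557, 557, 555, 555, 557]
t=21: [676, 675, 675, 674, 674, 676, 676, 674]
t=22: [493, 494, 494, 495, 495, 493, 493, 495]
t=23: [750, 751, 751, 752, 752, 750, 750, 752]
t=24: [379, 378, 378, 377, 377, 379, 379, 377]
t=25: [576, 575, 575, 574, 574, 576, 576, 574]
t=26: [645, 646, 646, 647, 647, 645, 645, 647]
t=27: [539, 538, 538, 537, 537, 539, 539, 537]
t=28: [702, 703, 703, 704, 704, 702, 702, 704]
t=29: [452, 451, 451, 450, 450, 452, 452, 450]
t=30: [687, 686, 686, 685, 685, 687, 687, 685]
t=31: [476, 477, 477, 478, 478, 476, 476, 478]
t=32: [724, 725, 725, 726, 726, 724, 724, 726]
t=33: [419, 418, 418, 417, 417, 419, 419, 417]
t=34: [637, 636, 636, 635, 635, 637, 637, 635]
t=35: [552, 553, 553, 554, 554, 552, 552, 554]
t=36: [681, 680, 680, 679, 679, 681, 681, 679]
t=37: [485, 486, 486, 487, 487, 485, 485, 487]
t=38: [738, 739, 739, 740, 740, 738, 738, 740]
t=39: [397, 397, 397, 396, 396, 397, 397, 396]
t=40: [603, 603, 603, 603, 603, 603, 603, 603]
t=41: [604, 604, 604, 604, 604, 604, 604, 604]
t=42: [603, 603, 603, 603, 603, 603, 603, 603]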